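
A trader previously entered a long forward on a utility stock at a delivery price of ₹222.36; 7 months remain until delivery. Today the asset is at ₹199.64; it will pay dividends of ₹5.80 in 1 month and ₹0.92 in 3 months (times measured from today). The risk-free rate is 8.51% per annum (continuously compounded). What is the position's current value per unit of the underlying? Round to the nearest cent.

-₹18.61

PV(remaining dividends) I = 5.80·e^(−0.0851·1/12) + 0.92·e^(−0.0851·3/12) = 6.6596
Current forward F = (S − I)·e^(rT) = (199.64 − 6.6596)·e^(0.0851·7/12) = 192.9804 × 1.050894 = 202.8019
Value (long) = (F − K)·e^(−rT) = (202.8019 − 222.36) × 0.951570 = -18.6109
Value = -₹18.61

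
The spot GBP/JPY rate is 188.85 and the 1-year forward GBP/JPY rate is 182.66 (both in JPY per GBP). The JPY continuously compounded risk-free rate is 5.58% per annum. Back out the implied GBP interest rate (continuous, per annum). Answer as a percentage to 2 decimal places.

F = S·e^((r_JPY − r_GBP)T) ⇒ r_GBP = r_JPY − ln(F/S)/T
ln(182.66/188.85) = -0.033327; /(1) = -0.033327
r_GBP = 0.0558 + 0.033327 = 0.089127
r_GBP = 8.91%

8.91%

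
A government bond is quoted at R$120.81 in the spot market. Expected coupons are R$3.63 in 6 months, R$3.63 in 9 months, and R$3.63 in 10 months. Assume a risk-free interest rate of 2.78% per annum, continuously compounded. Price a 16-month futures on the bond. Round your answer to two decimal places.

PV(coupons) I = 3.63·e^(−0.0278·6/12) + 3.63·e^(−0.0278·9/12) + 3.63·e^(−0.0278·10/12)
I = 3.5799 + 3.5551 + 3.5469 = 10.6819
F = (S − I)·e^(rT) = (120.81 − 10.6819) · e^(0.0278·16/12)
= 110.1281 · e^0.037067 = 110.1281 × 1.037763 = R$114.29

R$114.29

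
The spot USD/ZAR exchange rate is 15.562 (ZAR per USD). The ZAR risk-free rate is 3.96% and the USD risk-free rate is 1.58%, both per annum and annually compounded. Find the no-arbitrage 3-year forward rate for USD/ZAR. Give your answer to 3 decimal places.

16.682

By covered interest parity, F = S · (1+r_ZAR)^T / (1+r_USD)^T
= 15.562 × 1.123567 / 1.048153 = 15.562 × 1.071949
F = 16.682 ZAR per USD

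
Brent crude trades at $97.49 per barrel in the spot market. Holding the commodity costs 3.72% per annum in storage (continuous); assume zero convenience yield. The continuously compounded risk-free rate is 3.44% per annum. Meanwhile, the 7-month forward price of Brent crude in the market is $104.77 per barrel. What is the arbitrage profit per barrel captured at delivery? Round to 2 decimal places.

$3.12 per barrel

Fair forward: F* = S·e^(carry·T), with carry = (r + u) = 0.0344 + 0.0372 = 0.0716
F* = 97.49 · e^(0.0716 × 7/12) = 97.49 · e^0.041767 = 97.49 × 1.042652 = $101.6481
Market $104.77 > fair $101.6481: forward overpriced → cash-and-carry (buy spot, short the forward).
At maturity, profit = |F_mkt − F*| = |104.77 − 101.6481| = $3.12 per barrel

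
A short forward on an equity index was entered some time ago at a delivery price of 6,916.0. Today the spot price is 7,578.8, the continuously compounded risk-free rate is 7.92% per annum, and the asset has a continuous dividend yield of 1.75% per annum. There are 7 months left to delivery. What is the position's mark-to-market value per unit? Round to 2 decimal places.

Current fair forward for the remaining 7 months: F = S·e^((r − q)·T), (r − q) = 0.0792 − 0.0175 = 0.0617
F = 7578.8 · e^(0.0617 × 7/12) = 7578.8 × 1.03664721 = 7856.5419
Value of long forward = (F − K)·e^(−rT) = (7856.5419 − 6916.0) · e^(−0.0792·7/12)
= 940.5419 × 0.95485097 = 898.08
Short position value = −(long value) = -898.08

-898.08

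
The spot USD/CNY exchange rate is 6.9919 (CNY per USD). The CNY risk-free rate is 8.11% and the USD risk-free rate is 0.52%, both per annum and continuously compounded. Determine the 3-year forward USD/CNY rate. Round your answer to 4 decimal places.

F = S·e^((r_CNY − r_USD)T) = 6.9919 · e^((0.0811 − 0.0052) × 3)
= 6.9919 · e^0.227700 = 6.9919 × 1.255709
F = 8.7798 CNY per USD

8.7798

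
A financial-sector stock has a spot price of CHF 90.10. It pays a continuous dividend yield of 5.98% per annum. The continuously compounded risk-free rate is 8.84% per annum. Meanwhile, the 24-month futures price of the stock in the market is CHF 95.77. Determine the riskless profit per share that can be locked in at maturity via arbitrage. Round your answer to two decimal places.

CHF 0.37 per share

Fair futures: F* = S·e^(carry·T), with carry = (r − q) = 0.0884 − 0.0598 = 0.0286
F* = 90.10 · e^(0.0286 × 24/12) = 90.10 · e^0.057200 = 90.10 × 1.058868 = CHF 95.4040
Market CHF 95.77 > fair CHF 95.4040: forward overpriced → cash-and-carry (buy spot, short the forward).
At maturity, profit = |F_mkt − F*| = |95.77 − 95.4040| = CHF 0.37 per share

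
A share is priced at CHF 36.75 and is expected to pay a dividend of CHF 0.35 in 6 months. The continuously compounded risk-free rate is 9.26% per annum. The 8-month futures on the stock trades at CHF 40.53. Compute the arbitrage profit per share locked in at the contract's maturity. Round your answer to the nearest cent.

CHF 1.80 per share

PV(dividends) I = 0.35·e^(−0.0926·6/12) = 0.3342
Fair futures F* = (S − I)·e^(rT) = (36.75 − 0.3342)·e^0.061733 = 36.4158 × 1.063678 = 38.7347
Market CHF 40.53 > fair 38.7347: forward overpriced → cash-and-carry (borrow at r, buy the stock and collect the dividends, short the forward).
Profit at T = |F_mkt − F*| = |40.53 − 38.7347| = CHF 1.80 per share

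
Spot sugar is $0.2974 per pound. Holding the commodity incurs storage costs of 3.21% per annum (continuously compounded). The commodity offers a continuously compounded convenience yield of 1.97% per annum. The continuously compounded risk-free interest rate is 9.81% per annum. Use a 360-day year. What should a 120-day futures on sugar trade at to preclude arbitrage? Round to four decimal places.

$0.3086 per pound

Net carry = r + u − y = 0.0981 + 0.0321 − 0.0197 = 0.1105
F = S·e^((r+u−y)T) = 0.2974 · e^(0.1105 × 120/360) = 0.2974 · e^0.036833
= 0.2974 × 1.037520 = $0.3086 per pound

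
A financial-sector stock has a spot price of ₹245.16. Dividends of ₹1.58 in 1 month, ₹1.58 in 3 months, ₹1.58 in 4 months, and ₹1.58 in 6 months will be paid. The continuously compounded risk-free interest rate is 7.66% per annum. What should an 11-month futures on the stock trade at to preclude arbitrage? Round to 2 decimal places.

PV(dividends) I = 1.58·e^(−0.0766·1/12) + 1.58·e^(−0.0766·3/12) + 1.58·e^(−0.0766·4/12) + 1.58·e^(−0.0766·6/12)
I = 1.5699 + 1.5500 + 1.5402 + 1.5206 = 6.1807
F = (S − I)·e^(rT) = (245.16 − 6.1807) · e^(0.0766·11/12)
= 238.9793 · e^0.070217 = 238.9793 × 1.072741 = ₹256.36

₹256.36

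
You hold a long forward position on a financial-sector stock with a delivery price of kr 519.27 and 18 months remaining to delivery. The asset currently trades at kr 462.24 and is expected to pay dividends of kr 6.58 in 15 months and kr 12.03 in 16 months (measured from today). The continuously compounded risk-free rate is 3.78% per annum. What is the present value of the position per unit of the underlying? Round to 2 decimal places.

PV(remaining dividends) I = 6.58·e^(−0.0378·15/12) + 12.03·e^(−0.0378·16/12) = 17.7150
Current forward F = (S − I)·e^(rT) = (462.24 − 17.7150)·e^(0.0378·18/12) = 444.5250 × 1.058338 = 470.4577
Value (long) = (F − K)·e^(−rT) = (470.4577 − 519.27) × 0.944877 = -46.1216
Value = -kr 46.12

-kr 46.12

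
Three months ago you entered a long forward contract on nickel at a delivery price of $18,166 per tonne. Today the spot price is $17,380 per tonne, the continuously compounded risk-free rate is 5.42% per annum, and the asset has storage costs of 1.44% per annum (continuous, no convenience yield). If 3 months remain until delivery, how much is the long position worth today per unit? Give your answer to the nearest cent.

-$478.83 per tonne

Current fair forward for the remaining 3 months: F = S·e^((r + u)·T), (r + u) = 0.0542 + 0.0144 = 0.0686
F = 17380 · e^(0.0686 × 3/12) = 17380 × 1.01729791 = 17680.6377
Value of long forward = (F − K)·e^(−rT) = (17680.6377 − 18166) · e^(−0.0542·3/12)
= -485.3623 × 0.98654139 = -478.83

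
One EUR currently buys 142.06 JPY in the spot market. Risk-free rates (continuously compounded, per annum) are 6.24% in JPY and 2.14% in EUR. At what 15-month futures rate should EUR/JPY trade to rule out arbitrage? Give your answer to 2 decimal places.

F = S·e^((r_JPY − r_EUR)T) = 142.06 · e^((0.0624 − 0.0214) × 15/12)
= 142.06 · e^0.051250 = 142.06 × 1.052586
F = 149.53 JPY per EUR

149.53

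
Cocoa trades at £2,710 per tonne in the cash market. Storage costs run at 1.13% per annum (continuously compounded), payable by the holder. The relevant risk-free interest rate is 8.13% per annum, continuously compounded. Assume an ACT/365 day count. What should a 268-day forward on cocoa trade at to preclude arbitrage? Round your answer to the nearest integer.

Net carry = r + u − y = 0.0813 + 0.0113 − 0.0000 = 0.0926
F = S·e^((r+u−y)T) = 2710 · e^(0.0926 × 268/365) = 2710 · e^0.067991
= 2710 × 1.070356 = £2,901 per tonne

£2,901 per tonne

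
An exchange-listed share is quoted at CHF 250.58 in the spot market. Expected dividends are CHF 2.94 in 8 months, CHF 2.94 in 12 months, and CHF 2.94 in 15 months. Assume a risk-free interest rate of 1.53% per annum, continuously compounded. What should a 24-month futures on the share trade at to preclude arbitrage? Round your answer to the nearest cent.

CHF 249.41

PV(dividends) I = 2.94·e^(−0.0153·8/12) + 2.94·e^(−0.0153·12/12) + 2.94·e^(−0.0153·15/12)
I = 2.9102 + 2.8954 + 2.8843 = 8.6899
F = (S − I)·e^(rT) = (250.58 − 8.6899) · e^(0.0153·24/12)
= 241.8901 · e^0.030600 = 241.8901 × 1.031073 = CHF 249.41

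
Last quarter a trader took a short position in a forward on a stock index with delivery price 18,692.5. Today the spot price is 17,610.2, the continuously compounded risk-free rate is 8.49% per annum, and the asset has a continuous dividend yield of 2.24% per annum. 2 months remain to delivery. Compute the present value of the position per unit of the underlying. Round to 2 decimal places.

Current fair forward for the remaining 2 months: F = S·e^((r − q)·T), (r − q) = 0.0849 − 0.0224 = 0.0625
F = 17610.2 · e^(0.0625 × 2/12) = 17610.2 × 1.01047111 = 17794.5983
Value of long forward = (F − K)·e^(−rT) = (17794.5983 − 18692.5) · e^(−0.0849·2/12)
= -897.9017 × 0.98594964 = -885.29
Short position value = −(long value) = 885.29

885.29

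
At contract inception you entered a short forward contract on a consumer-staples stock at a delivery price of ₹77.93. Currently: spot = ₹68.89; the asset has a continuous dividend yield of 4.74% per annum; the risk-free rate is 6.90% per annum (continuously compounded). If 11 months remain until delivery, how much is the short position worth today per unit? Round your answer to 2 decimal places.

₹7.19

Current fair forward for the remaining 11 months: F = S·e^((r − q)·T), (r − q) = 0.0690 − 0.0474 = 0.0216
F = 68.89 · e^(0.0216 × 11/12) = 68.89 × 1.019997 = 70.2676
Value of long forward = (F − K)·e^(−rT) = (70.2676 − 77.93) · e^(−0.0690·11/12)
= -7.6624 × 0.938709 = -7.19
Short position value = −(long value) = ₹7.19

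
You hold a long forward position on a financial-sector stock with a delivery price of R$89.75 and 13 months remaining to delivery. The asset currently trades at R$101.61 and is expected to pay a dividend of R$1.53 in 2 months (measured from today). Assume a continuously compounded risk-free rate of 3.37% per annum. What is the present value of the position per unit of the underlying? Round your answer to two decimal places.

PV(remaining dividends) I = 1.53·e^(−0.0337·2/12) = 1.5214
Current forward F = (S − I)·e^(rT) = (101.61 − 1.5214)·e^(0.0337·13/12) = 100.0886 × 1.037183 = 103.8102
Value (long) = (F − K)·e^(−rT) = (103.8102 − 89.75) × 0.964150 = 13.5561
Value = R$13.56

R$13.56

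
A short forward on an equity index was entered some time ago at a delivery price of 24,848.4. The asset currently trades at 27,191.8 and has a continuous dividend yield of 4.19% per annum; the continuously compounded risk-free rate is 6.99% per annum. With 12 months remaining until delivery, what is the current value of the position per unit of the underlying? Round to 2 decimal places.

-2905.19

Current fair forward for the remaining 12 months: F = S·e^((r − q)·T), (r − q) = 0.0699 − 0.0419 = 0.0280
F = 27191.8 · e^(0.0280 × 12/12) = 27191.8 × 1.02839568 = 27963.9297
Value of long forward = (F − K)·e^(−rT) = (27963.9297 − 24848.4) · e^(−0.0699·12/12)
= 3115.5297 × 0.93248706 = 2905.19
Short position value = −(long value) = -2905.19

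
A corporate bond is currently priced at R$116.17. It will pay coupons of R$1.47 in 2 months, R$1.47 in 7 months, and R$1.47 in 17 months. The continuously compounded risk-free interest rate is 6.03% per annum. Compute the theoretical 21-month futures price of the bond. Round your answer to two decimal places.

R$124.40

PV(coupons) I = 1.47·e^(−0.0603·2/12) + 1.47·e^(−0.0603·7/12) + 1.47·e^(−0.0603·17/12)
I = 1.4553 + 1.4192 + 1.3496 = 4.2241
F = (S − I)·e^(rT) = (116.17 − 4.2241) · e^(0.0603·21/12)
= 111.9459 · e^0.105525 = 111.9459 × 1.111294 = R$124.40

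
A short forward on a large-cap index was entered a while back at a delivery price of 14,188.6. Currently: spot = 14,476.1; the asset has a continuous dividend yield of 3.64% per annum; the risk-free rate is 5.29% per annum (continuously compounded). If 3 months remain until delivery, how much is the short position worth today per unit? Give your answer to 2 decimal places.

Current fair forward for the remaining 3 months: F = S·e^((r − q)·T), (r − q) = 0.0529 − 0.0364 = 0.0165
F = 14476.1 · e^(0.0165 × 3/12) = 14476.1 × 1.00413352 = 14535.9372
Value of long forward = (F − K)·e^(−rT) = (14535.9372 − 14188.6) · e^(−0.0529·3/12)
= 347.3372 × 0.98686207 = 342.77
Short position value = −(long value) = -342.77

-342.77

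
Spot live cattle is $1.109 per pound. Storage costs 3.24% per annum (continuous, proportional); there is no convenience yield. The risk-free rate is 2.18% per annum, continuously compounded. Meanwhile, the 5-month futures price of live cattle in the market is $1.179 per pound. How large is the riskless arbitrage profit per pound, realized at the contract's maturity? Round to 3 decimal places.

Fair futures: F* = S·e^(carry·T), with carry = (r + u) = 0.0218 + 0.0324 = 0.0542
F* = 1.109 · e^(0.0542 × 5/12) = 1.109 · e^0.022583 = 1.109 × 1.022840 = $1.1343
Market $1.179 > fair $1.1343: forward overpriced → cash-and-carry (buy spot, short the forward).
At maturity, profit = |F_mkt − F*| = |1.179 − 1.1343| = $0.045 per pound

$0.045 per pound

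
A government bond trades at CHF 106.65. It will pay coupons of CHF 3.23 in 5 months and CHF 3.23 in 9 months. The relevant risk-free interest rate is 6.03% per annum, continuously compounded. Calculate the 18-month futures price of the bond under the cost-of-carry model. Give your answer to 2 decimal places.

CHF 109.92

PV(coupons) I = 3.23·e^(−0.0603·5/12) + 3.23·e^(−0.0603·9/12)
I = 3.1499 + 3.0872 = 6.2371
F = (S − I)·e^(rT) = (106.65 − 6.2371) · e^(0.0603·18/12)
= 100.4129 · e^0.090450 = 100.4129 × 1.094667 = CHF 109.92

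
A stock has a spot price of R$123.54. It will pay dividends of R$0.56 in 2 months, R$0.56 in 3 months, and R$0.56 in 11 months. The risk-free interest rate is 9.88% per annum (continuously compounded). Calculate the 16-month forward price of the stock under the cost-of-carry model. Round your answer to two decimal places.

PV(dividends) I = 0.56·e^(−0.0988·2/12) + 0.56·e^(−0.0988·3/12) + 0.56·e^(−0.0988·11/12)
I = 0.5509 + 0.5463 + 0.5115 = 1.6087
F = (S − I)·e^(rT) = (123.54 − 1.6087) · e^(0.0988·16/12)
= 121.9313 · e^0.131733 = 121.9313 × 1.140804 = R$139.10

R$139.10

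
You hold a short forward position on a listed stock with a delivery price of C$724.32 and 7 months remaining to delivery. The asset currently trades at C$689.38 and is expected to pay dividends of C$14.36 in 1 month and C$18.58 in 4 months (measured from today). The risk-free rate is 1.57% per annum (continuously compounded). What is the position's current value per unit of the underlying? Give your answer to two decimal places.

C$61.16

PV(remaining dividends) I = 14.36·e^(−0.0157·1/12) + 18.58·e^(−0.0157·4/12) = 32.8242
Current forward F = (S − I)·e^(rT) = (689.38 − 32.8242)·e^(0.0157·7/12) = 656.5558 × 1.009200 = 662.5961
Value (long) = (F − K)·e^(−rT) = (662.5961 − 724.32) × 0.990883 = -61.1612
Short position value = −(long value) = C$61.16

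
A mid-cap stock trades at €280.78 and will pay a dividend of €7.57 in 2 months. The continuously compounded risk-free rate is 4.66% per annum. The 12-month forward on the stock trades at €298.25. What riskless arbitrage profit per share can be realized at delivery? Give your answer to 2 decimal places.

PV(dividends) I = 7.57·e^(−0.0466·2/12) = 7.5114
Fair forward F* = (S − I)·e^(rT) = (280.78 − 7.5114)·e^0.046600 = 273.2686 × 1.047703 = 286.3043
Market €298.25 > fair 286.3043: forward overpriced → cash-and-carry (borrow at r, buy the stock and collect the dividends, short the forward).
Profit at T = |F_mkt − F*| = |298.25 − 286.3043| = €11.95 per share

€11.95 per share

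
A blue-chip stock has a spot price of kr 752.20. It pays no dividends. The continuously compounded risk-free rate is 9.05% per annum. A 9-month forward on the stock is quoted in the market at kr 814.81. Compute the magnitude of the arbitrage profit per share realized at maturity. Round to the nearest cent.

kr 9.78 per share

Fair forward: F* = S·e^(carry·T), with carry = r = 0.0905
F* = 752.20 · e^(0.0905 × 9/12) = 752.20 · e^0.067875 = 752.20 × 1.070232 = kr 805.0285
Market kr 814.81 > fair kr 805.0285: forward overpriced → cash-and-carry (buy spot, short the forward).
At maturity, profit = |F_mkt − F*| = |814.81 − 805.0285| = kr 9.78 per share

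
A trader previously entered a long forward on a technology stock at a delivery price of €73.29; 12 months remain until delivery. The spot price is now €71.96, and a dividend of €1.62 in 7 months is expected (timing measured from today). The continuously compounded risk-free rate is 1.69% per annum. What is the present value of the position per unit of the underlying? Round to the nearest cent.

PV(remaining dividends) I = 1.62·e^(−0.0169·7/12) = 1.6041
Current forward F = (S − I)·e^(rT) = (71.96 − 1.6041)·e^(0.0169·12/12) = 70.3559 × 1.017044 = 71.5550
Value (long) = (F − K)·e^(−rT) = (71.5550 − 73.29) × 0.983242 = -1.7059
Value = -€1.71

-€1.71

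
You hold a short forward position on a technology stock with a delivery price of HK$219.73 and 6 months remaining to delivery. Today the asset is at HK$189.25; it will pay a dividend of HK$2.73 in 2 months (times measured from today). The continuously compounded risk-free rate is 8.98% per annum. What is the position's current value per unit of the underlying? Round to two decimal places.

PV(remaining dividends) I = 2.73·e^(−0.0898·2/12) = 2.6894
Current forward F = (S − I)·e^(rT) = (189.25 − 2.6894)·e^(0.0898·6/12) = 186.5606 × 1.045923 = 195.1280
Value (long) = (F − K)·e^(−rT) = (195.1280 − 219.73) × 0.956093 = -23.5218
Short position value = −(long value) = HK$23.52

HK$23.52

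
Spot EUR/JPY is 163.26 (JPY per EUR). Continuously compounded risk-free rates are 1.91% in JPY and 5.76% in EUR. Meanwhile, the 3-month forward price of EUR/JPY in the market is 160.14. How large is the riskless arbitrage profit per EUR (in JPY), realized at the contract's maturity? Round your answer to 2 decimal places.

1.56 per EUR (in JPY)

Fair forward: F* = S·e^(carry·T), with carry = (r_JPY − r_EUR) = 0.0191 − 0.0576 = -0.0385
F* = 163.26 · e^(-0.0385 × 3/12) = 163.26 · e^-0.009625 = 163.26 × 0.990421 = 161.6961
Market 160.14 < fair 161.6961: forward underpriced → reverse cash-and-carry (short spot, go long the forward).
At maturity, profit = |F_mkt − F*| = |160.14 − 161.6961| = 1.56 per EUR (in JPY)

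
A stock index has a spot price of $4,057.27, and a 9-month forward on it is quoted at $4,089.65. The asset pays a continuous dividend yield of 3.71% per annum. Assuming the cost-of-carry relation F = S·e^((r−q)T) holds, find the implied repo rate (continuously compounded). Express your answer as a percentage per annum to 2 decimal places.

4.77%

From F = S·e^((r−q)T): (r − q) = ln(F/S)/T
ln(4089.65/4057.27) = ln(1.007981) = 0.007949
(r − q) = 0.007949 / (9/12) = 0.010599
r = ln(F/S)/T + q = 0.010599 + 0.0371 = 0.047699
r = 4.77%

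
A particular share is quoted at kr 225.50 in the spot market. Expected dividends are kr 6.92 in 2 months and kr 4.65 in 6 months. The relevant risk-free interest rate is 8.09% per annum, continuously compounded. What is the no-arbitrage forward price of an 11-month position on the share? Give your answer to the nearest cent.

kr 230.70

PV(dividends) I = 6.92·e^(−0.0809·2/12) + 4.65·e^(−0.0809·6/12)
I = 6.8273 + 4.4657 = 11.2930
F = (S − I)·e^(rT) = (225.50 − 11.2930) · e^(0.0809·11/12)
= 214.2070 · e^0.074158 = 214.2070 × 1.076977 = kr 230.70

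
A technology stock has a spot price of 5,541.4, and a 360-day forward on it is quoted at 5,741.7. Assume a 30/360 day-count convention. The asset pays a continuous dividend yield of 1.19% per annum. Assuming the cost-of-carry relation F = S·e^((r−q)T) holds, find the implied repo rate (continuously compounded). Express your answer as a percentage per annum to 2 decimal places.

From F = S·e^((r−q)T): (r − q) = ln(F/S)/T
ln(5741.7/5541.4) = ln(1.036146) = 0.035508
(r − q) = 0.035508 / (360/360) = 0.035508
r = ln(F/S)/T + q = 0.035508 + 0.0119 = 0.047408
r = 4.74%

4.74%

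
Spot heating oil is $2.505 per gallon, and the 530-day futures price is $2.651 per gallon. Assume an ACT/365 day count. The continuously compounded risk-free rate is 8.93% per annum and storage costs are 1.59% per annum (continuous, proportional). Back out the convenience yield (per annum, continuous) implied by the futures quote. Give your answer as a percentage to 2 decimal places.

6.62%

F = S·e^((r+u−y)T) ⇒ (r+u−y) = ln(F/S)/T
ln(2.651/2.505) = 0.056648; /T ⇒ 0.039012
y = r + u − ln(F/S)/T = 0.0893 + 0.0159 − 0.039012 = 0.066188
y = 6.62%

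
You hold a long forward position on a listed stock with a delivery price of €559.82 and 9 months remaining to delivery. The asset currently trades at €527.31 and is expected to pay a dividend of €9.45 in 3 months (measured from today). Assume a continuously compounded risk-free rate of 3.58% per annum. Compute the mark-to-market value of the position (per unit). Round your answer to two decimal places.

PV(remaining dividends) I = 9.45·e^(−0.0358·3/12) = 9.3658
Current forward F = (S − I)·e^(rT) = (527.31 − 9.3658)·e^(0.0358·9/12) = 517.9442 × 1.027214 = 532.0395
Value (long) = (F − K)·e^(−rT) = (532.0395 − 559.82) × 0.973507 = -27.0445
Value = -€27.04

-€27.04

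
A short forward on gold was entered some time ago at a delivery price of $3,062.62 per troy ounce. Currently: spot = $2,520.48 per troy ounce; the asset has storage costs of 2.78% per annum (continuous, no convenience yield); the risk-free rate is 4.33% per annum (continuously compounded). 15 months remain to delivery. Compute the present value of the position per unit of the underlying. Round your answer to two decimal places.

$291.66 per troy ounce

Current fair forward for the remaining 15 months: F = S·e^((r + u)·T), (r + u) = 0.0433 + 0.0278 = 0.0711
F = 2520.48 · e^(0.0711 × 15/12) = 2520.48 × 1.09294403 = 2754.7436
Value of long forward = (F − K)·e^(−rT) = (2754.7436 − 3062.62) · e^(−0.0433·15/12)
= -307.8764 × 0.94731368 = -291.66
Short position value = −(long value) = $291.66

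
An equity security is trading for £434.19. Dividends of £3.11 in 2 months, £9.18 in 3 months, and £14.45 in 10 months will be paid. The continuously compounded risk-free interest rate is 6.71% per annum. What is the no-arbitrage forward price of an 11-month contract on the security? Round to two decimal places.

£434.33

PV(dividends) I = 3.11·e^(−0.0671·2/12) + 9.18·e^(−0.0671·3/12) + 14.45·e^(−0.0671·10/12)
I = 3.0754 + 9.0273 + 13.6642 = 25.7669
F = (S − I)·e^(rT) = (434.19 − 25.7669) · e^(0.0671·11/12)
= 408.4231 · e^0.061508 = 408.4231 × 1.063439 = £434.33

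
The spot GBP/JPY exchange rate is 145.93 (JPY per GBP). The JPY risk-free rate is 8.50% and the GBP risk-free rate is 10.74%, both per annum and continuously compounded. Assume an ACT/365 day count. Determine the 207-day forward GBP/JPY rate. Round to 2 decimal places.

F = S·e^((r_JPY − r_GBP)T) = 145.93 · e^((0.0850 − 0.1074) × 207/365)
= 145.93 · e^-0.012704 = 145.93 × 0.987376
F = 144.09 JPY per GBP

144.09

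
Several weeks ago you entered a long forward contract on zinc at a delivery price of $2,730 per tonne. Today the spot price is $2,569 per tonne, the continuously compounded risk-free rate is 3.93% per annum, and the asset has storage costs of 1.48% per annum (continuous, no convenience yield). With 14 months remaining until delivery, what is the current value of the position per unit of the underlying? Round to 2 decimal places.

$6.09 per tonne

Current fair forward for the remaining 14 months: F = S·e^((r + u)·T), (r + u) = 0.0393 + 0.0148 = 0.0541
F = 2569 · e^(0.0541 × 14/12) = 2569 × 1.06515110 = 2736.3732
Value of long forward = (F − K)·e^(−rT) = (2736.3732 − 2730) · e^(−0.0393·14/12)
= 6.3732 × 0.95518523 = 6.09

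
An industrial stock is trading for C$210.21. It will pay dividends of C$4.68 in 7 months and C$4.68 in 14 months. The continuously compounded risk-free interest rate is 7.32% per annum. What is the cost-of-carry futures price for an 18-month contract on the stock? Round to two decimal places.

PV(dividends) I = 4.68·e^(−0.0732·7/12) + 4.68·e^(−0.0732·14/12)
I = 4.4844 + 4.2969 = 8.7813
F = (S − I)·e^(rT) = (210.21 − 8.7813) · e^(0.0732·18/12)
= 201.4287 · e^0.109800 = 201.4287 × 1.116055 = C$224.81

C$224.81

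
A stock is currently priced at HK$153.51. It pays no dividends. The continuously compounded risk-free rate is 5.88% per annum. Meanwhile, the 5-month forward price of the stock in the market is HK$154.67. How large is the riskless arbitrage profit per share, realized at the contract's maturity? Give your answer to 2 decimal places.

Fair forward: F* = S·e^(carry·T), with carry = r = 0.0588
F* = 153.51 · e^(0.0588 × 5/12) = 153.51 · e^0.024500 = 153.51 × 1.024803 = HK$157.3175
Market HK$154.67 < fair HK$157.3175: forward underpriced → reverse cash-and-carry (short spot, go long the forward).
At maturity, profit = |F_mkt − F*| = |154.67 − 157.3175| = HK$2.65 per share

HK$2.65 per share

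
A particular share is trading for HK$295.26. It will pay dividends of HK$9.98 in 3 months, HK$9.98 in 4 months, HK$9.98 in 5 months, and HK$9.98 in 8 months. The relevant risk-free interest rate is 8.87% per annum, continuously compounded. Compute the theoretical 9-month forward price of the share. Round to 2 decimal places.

PV(dividends) I = 9.98·e^(−0.0887·3/12) + 9.98·e^(−0.0887·4/12) + 9.98·e^(−0.0887·5/12) + 9.98·e^(−0.0887·8/12)
I = 9.7611 + 9.6892 + 9.6179 + 9.4070 = 38.4752
F = (S − I)·e^(rT) = (295.26 − 38.4752) · e^(0.0887·9/12)
= 256.7848 · e^0.066525 = 256.7848 × 1.068788 = HK$274.45

HK$274.45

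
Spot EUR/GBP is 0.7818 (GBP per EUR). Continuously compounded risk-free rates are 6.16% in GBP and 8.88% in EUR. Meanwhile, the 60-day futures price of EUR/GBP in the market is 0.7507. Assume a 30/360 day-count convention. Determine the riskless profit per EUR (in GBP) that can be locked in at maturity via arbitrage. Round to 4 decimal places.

Fair futures: F* = S·e^(carry·T), with carry = (r_GBP − r_EUR) = 0.0616 − 0.0888 = -0.0272
F* = 0.7818 · e^(-0.0272 × 60/360) = 0.7818 · e^-0.004533 = 0.7818 × 0.995477 = 0.7783
Market 0.7507 < fair 0.7783: forward underpriced → reverse cash-and-carry (short spot, go long the forward).
At maturity, profit = |F_mkt − F*| = |0.7507 − 0.7783| = 0.0276 per EUR (in GBP)

0.0276 per EUR (in GBP)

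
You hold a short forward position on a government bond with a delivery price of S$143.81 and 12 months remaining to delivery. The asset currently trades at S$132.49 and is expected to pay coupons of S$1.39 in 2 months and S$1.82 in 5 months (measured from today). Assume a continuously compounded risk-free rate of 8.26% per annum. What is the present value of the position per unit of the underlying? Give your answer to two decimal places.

S$3.05

PV(remaining coupons) I = 1.39·e^(−0.0826·2/12) + 1.82·e^(−0.0826·5/12) = 3.1294
Current forward F = (S − I)·e^(rT) = (132.49 − 3.1294)·e^(0.0826·12/12) = 129.3606 × 1.086107 = 140.4995
Value (long) = (F − K)·e^(−rT) = (140.4995 − 143.81) × 0.920719 = -3.0480
Short position value = −(long value) = S$3.05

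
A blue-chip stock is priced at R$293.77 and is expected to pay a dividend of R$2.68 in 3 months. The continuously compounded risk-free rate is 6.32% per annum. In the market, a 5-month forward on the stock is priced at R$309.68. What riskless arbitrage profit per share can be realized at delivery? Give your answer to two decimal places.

R$10.78 per share

PV(dividends) I = 2.68·e^(−0.0632·3/12) = 2.6380
Fair forward F* = (S − I)·e^(rT) = (293.77 − 2.6380)·e^0.026333 = 291.1320 × 1.026683 = 298.9003
Market R$309.68 > fair 298.9003: forward overpriced → cash-and-carry (borrow at r, buy the stock and collect the dividends, short the forward).
Profit at T = |F_mkt − F*| = |309.68 − 298.9003| = R$10.78 per share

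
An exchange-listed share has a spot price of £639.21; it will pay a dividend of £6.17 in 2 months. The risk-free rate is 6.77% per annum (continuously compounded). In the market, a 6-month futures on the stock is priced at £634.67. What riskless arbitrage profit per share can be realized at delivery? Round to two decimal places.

PV(dividends) I = 6.17·e^(−0.0677·2/12) = 6.1008
Fair futures F* = (S − I)·e^(rT) = (639.21 − 6.1008)·e^0.033850 = 633.1092 × 1.034429 = 654.9065
Market £634.67 < fair 654.9065: forward underpriced → reverse cash-and-carry (short the stock, invest proceeds at r, pay the dividends, go long the forward).
Profit at T = |F_mkt − F*| = |634.67 − 654.9065| = £20.24 per share

£20.24 per share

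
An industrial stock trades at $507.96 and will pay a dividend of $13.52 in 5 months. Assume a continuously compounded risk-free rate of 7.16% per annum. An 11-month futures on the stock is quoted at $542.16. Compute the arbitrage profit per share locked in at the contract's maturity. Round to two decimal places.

PV(dividends) I = 13.52·e^(−0.0716·5/12) = 13.1226
Fair futures F* = (S − I)·e^(rT) = (507.96 − 13.1226)·e^0.065633 = 494.8374 × 1.067835 = 528.4047
Market $542.16 > fair 528.4047: forward overpriced → cash-and-carry (borrow at r, buy the stock and collect the dividends, short the forward).
Profit at T = |F_mkt − F*| = |542.16 − 528.4047| = $13.76 per share

$13.76 per share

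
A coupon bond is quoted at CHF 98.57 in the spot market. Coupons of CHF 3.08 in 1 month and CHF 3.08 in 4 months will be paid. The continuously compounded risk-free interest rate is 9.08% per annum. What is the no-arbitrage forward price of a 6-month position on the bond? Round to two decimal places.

CHF 96.82

PV(coupons) I = 3.08·e^(−0.0908·1/12) + 3.08·e^(−0.0908·4/12)
I = 3.0568 + 2.9882 = 6.0450
F = (S − I)·e^(rT) = (98.57 − 6.0450) · e^(0.0908·6/12)
= 92.5250 · e^0.045400 = 92.5250 × 1.046446 = CHF 96.82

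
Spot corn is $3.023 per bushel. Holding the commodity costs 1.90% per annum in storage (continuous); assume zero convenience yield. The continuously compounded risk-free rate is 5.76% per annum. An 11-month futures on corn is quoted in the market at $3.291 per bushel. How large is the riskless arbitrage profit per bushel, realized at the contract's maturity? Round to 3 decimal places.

$0.048 per bushel

Fair futures: F* = S·e^(carry·T), with carry = (r + u) = 0.0576 + 0.0190 = 0.0766
F* = 3.023 · e^(0.0766 × 11/12) = 3.023 · e^0.070217 = 3.023 × 1.072741 = $3.2429
Market $3.291 > fair $3.2429: forward overpriced → cash-and-carry (buy spot, short the forward).
At maturity, profit = |F_mkt − F*| = |3.291 − 3.2429| = $0.048 per bushel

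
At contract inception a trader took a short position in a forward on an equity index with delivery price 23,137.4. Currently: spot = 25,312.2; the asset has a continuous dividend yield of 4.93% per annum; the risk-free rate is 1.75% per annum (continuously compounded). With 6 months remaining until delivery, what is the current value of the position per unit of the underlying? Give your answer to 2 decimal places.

Current fair forward for the remaining 6 months: F = S·e^((r − q)·T), (r − q) = 0.0175 − 0.0493 = -0.0318
F = 25312.2 · e^(-0.0318 × 6/12) = 25312.2 × 0.98422574 = 24912.9188
Value of long forward = (F − K)·e^(−rT) = (24912.9188 − 23137.4) · e^(−0.0175·6/12)
= 1775.5188 × 0.99128817 = 1760.05
Short position value = −(long value) = -1760.05

-1760.05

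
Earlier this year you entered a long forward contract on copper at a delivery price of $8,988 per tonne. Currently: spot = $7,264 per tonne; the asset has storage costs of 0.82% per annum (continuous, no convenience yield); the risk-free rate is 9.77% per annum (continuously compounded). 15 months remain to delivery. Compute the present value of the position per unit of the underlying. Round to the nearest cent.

-$615.88 per tonne

Current fair forward for the remaining 15 months: F = S·e^((r + u)·T), (r + u) = 0.0977 + 0.0082 = 0.1059
F = 7264 · e^(0.1059 × 15/12) = 7264 × 1.14153632 = 8292.1198
Value of long forward = (F − K)·e^(−rT) = (8292.1198 − 8988) · e^(−0.0977·15/12)
= -695.8802 × 0.88503773 = -615.88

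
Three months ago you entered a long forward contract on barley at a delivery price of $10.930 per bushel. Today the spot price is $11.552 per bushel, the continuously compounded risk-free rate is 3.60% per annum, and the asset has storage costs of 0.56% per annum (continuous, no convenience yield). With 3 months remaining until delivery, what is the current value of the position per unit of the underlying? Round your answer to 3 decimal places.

Current fair forward for the remaining 3 months: F = S·e^((r + u)·T), (r + u) = 0.0360 + 0.0056 = 0.0416
F = 11.552 · e^(0.0416 × 3/12) = 11.552 × 1.010454 = 11.6728
Value of long forward = (F − K)·e^(−rT) = (11.6728 − 10.930) · e^(−0.0360·3/12)
= 0.7428 × 0.991040 = 0.736

$0.736 per bushel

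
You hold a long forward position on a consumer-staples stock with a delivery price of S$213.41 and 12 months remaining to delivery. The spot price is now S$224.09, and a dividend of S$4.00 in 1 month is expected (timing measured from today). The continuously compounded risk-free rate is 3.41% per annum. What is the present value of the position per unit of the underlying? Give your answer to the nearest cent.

PV(remaining dividends) I = 4.00·e^(−0.0341·1/12) = 3.9886
Current forward F = (S − I)·e^(rT) = (224.09 − 3.9886)·e^(0.0341·12/12) = 220.1014 × 1.034688 = 227.7363
Value (long) = (F − K)·e^(−rT) = (227.7363 − 213.41) × 0.966475 = 13.8460
Value = S$13.85

S$13.85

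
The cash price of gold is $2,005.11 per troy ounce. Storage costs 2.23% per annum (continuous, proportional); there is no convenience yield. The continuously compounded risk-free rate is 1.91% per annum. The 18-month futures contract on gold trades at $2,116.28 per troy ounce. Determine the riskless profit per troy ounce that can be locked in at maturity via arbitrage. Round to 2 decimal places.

$17.29 per troy ounce

Fair futures: F* = S·e^(carry·T), with carry = (r + u) = 0.0191 + 0.0223 = 0.0414
F* = 2005.11 · e^(0.0414 × 18/12) = 2005.11 · e^0.06210000 = 2005.11 × 1.06406875 = $2133.5749
Market $2116.28 < fair $2133.5749: forward underpriced → reverse cash-and-carry (short spot, go long the forward).
At maturity, profit = |F_mkt − F*| = |2116.28 − 2133.5749| = $17.29 per troy ounce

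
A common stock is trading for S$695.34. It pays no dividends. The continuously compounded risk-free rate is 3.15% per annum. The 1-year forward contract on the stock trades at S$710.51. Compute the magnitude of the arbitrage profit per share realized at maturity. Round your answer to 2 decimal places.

S$7.08 per share

Fair forward: F* = S·e^(carry·T), with carry = r = 0.0315
F* = 695.34 · e^(0.0315 × 12/12) = 695.34 · e^0.031500 = 695.34 × 1.032001 = S$717.5916
Market S$710.51 < fair S$717.5916: forward underpriced → reverse cash-and-carry (short spot, go long the forward).
At maturity, profit = |F_mkt − F*| = |710.51 − 717.5916| = S$7.08 per share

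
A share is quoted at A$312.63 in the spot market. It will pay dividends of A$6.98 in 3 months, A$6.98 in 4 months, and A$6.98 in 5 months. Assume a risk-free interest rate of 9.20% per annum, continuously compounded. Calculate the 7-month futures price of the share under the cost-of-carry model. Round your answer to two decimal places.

PV(dividends) I = 6.98·e^(−0.0920·3/12) + 6.98·e^(−0.0920·4/12) + 6.98·e^(−0.0920·5/12)
I = 6.8213 + 6.7692 + 6.7175 = 20.3080
F = (S − I)·e^(rT) = (312.63 − 20.3080) · e^(0.0920·7/12)
= 292.3220 · e^0.053667 = 292.3220 × 1.055133 = A$308.44

A$308.44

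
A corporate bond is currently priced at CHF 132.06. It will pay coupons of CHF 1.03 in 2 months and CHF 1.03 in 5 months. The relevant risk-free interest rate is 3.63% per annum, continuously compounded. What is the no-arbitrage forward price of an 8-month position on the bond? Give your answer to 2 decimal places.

CHF 133.21

PV(coupons) I = 1.03·e^(−0.0363·2/12) + 1.03·e^(−0.0363·5/12)
I = 1.0238 + 1.0145 = 2.0383
F = (S − I)·e^(rT) = (132.06 − 2.0383) · e^(0.0363·8/12)
= 130.0217 · e^0.024200 = 130.0217 × 1.024495 = CHF 133.21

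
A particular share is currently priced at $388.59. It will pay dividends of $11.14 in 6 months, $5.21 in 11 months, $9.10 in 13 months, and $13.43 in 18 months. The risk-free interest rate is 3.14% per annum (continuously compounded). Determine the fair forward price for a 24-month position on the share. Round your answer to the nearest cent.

$373.70

PV(dividends) I = 11.14·e^(−0.0314·6/12) + 5.21·e^(−0.0314·11/12) + 9.10·e^(−0.0314·13/12) + 13.43·e^(−0.0314·18/12)
I = 10.9665 + 5.0622 + 8.7957 + 12.8121 = 37.6365
F = (S − I)·e^(rT) = (388.59 − 37.6365) · e^(0.0314·24/12)
= 350.9535 · e^0.062800 = 350.9535 × 1.064814 = $373.70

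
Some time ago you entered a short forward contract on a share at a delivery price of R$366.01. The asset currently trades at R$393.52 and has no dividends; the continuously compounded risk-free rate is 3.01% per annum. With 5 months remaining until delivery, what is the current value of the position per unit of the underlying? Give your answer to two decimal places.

-R$32.07

Current fair forward for the remaining 5 months: F = S·e^(r·T), r = 0.0301
F = 393.52 · e^(0.0301 × 5/12) = 393.52 × 1.012621 = 398.4866
Value of long forward = (F − K)·e^(−rT) = (398.4866 − 366.01) · e^(−0.0301·5/12)
= 32.4766 × 0.987537 = 32.07
Short position value = −(long value) = -R$32.07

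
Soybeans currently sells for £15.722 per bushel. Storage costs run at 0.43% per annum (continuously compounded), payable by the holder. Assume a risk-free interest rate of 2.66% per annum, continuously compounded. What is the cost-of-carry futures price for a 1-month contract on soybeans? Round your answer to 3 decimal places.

Net carry = r + u − y = 0.0266 + 0.0043 − 0.0000 = 0.0309
F = S·e^((r+u−y)T) = 15.722 · e^(0.0309 × 1/12) = 15.722 · e^0.002575
= 15.722 × 1.002578 = £15.763 per bushel

£15.763 per bushel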